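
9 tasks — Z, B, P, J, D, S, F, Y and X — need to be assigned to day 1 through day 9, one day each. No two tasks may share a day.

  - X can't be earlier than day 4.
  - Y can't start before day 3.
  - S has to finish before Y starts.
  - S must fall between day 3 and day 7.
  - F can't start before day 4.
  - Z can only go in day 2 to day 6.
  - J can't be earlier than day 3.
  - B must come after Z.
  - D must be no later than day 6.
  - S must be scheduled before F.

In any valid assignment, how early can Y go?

day 4

Y is available from day 3; precedence pushes Y to at least day 4.
Y at day 4 is achievable: Y in day 4, Z in day 2, P in day 9, X in day 6, D in day 1, S in day 3, J in day 7, B in day 8, F in day 5.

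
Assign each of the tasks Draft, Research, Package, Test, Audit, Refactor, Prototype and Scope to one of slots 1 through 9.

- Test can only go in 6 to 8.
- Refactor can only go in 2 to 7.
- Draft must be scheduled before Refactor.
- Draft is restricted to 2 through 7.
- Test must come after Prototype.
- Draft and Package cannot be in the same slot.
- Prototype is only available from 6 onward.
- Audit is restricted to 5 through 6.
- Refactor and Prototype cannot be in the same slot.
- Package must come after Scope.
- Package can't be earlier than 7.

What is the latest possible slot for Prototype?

7

Prototype is available from 6; downstream work caps Prototype at 7.
Prototype at 7 is achievable: Prototype in 7; Scope in 1; Package in 7; Draft in 2; Audit in 5; Research in 1; Test in 8; Refactor in 3.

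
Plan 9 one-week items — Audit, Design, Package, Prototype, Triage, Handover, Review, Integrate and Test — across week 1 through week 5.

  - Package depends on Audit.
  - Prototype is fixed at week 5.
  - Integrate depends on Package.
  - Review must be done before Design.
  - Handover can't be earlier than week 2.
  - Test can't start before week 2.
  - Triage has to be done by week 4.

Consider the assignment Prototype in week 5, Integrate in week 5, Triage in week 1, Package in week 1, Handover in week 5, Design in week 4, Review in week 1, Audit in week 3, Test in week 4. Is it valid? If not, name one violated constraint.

No. Package depends on Audit is not satisfied.

Triage has to be done by week 4 — holds.
Handover can't be earlier than week 2 — holds.
Package depends on Audit — violated.
Integrate depends on Package — holds.
Test can't start before week 2 — holds.
Prototype is fixed at week 5 — holds.
Review must be done before Design — holds.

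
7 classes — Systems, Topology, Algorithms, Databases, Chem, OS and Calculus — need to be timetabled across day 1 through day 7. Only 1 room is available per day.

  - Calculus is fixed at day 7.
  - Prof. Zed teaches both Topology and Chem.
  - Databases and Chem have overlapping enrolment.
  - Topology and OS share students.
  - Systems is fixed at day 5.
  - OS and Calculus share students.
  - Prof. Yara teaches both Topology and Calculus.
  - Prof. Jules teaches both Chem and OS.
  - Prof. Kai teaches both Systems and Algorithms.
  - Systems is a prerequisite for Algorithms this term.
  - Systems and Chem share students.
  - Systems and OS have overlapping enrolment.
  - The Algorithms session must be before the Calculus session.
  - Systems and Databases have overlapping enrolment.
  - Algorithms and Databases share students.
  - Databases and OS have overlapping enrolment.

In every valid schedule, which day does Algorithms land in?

day 6

Systems is fixed at day 5 and must come before Algorithms, so Algorithms is at least day 6.
Calculus is fixed at day 7 and must come after Algorithms, so Algorithms is at most day 6.
So Algorithms must be day 6.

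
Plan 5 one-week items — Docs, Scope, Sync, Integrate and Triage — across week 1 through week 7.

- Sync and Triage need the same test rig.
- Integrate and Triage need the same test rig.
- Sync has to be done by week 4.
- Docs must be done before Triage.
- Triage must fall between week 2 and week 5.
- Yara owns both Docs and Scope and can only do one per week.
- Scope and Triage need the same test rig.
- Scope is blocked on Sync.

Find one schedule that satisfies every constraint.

Sync -> week 1; Triage -> week 2; Scope -> week 3; Integrate -> week 1; Docs -> week 1

Checking: Sync(week 1) before Scope(week 3); Docs(week 1) before Triage(week 2); Integrate(week 1) != Triage(week 2); Scope(week 3) != Triage(week 2); Sync(week 1) != Triage(week 2); Docs(week 1) != Scope(week 3); Triage=week 2 in [week 2,week 5]; Sync=week 1 in [week 1,week 4].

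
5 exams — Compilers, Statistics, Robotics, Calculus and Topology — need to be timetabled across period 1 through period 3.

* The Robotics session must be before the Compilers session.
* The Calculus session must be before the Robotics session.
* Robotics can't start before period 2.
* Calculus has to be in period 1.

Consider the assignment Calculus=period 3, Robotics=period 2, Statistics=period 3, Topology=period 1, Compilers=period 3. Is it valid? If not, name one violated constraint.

No — it violates: Calculus has to be in period 1

Calculus has to be in period 1 — violated.
The Calculus session must be before the Robotics session — violated.
The Robotics session must be before the Compilers session — holds.
Robotics can't start before period 2 — holds.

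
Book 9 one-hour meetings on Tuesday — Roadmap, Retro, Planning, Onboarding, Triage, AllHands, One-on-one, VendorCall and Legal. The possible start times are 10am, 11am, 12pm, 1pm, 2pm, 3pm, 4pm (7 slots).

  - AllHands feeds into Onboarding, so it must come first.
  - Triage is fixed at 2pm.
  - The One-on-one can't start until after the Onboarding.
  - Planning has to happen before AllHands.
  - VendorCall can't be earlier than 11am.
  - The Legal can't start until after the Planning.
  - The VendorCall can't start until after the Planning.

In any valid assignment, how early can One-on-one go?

1pm

Precedence pushes One-on-one to at least 1pm.
One-on-one at 1pm is achievable: Retro in 10am; AllHands in 11am; Planning in 10am; Roadmap in 10am; Onboarding in 12pm; Triage in 2pm; One-on-one in 1pm; VendorCall in 11am; Legal in 11am.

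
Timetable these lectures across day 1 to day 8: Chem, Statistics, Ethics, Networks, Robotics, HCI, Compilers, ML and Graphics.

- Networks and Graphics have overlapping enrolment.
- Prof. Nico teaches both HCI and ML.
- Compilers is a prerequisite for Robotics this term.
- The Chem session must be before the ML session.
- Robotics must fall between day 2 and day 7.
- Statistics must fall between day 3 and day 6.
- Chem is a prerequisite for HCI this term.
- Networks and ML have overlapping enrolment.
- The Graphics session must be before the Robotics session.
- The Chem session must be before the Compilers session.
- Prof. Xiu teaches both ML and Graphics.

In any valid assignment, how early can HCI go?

day 2

Precedence pushes HCI to at least day 2.
HCI at day 2 is achievable: Chem -> day 1; Ethics -> day 1; ML -> day 3; HCI -> day 2; Robotics -> day 3; Networks -> day 2; Graphics -> day 1; Compilers -> day 2; Statistics -> day 3.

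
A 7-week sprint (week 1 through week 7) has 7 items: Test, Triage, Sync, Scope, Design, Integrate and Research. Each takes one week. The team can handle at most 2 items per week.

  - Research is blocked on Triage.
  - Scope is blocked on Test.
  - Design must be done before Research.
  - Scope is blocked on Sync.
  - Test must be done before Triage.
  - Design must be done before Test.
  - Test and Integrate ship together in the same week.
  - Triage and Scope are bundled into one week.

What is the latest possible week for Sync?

week 5

Downstream work caps Sync at week 5.
Sync at week 5 is achievable: Triage in week 6; Integrate in week 2; Research in week 7; Sync in week 5; Scope in week 6; Test in week 2; Design in week 1.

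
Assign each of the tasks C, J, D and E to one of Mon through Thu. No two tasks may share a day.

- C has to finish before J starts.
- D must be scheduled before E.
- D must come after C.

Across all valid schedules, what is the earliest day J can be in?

Precedence pushes J to at least Tue.
J at Tue is achievable: C=Mon; J=Tue; D=Wed; E=Thu.

Tue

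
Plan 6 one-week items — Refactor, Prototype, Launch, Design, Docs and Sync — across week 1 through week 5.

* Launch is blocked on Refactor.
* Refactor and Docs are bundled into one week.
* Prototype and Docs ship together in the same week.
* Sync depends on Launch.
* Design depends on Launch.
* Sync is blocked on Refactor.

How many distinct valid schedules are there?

Splitting on Refactor: it can be week 1 (14), week 2 (5), week 3 (1). Listing each branch's schedules as (Prototype, Launch, Design, Docs, Sync) by week number:
Refactor=week 1: (1,2,3,1,3) (1,2,3,1,4) (1,2,3,1,5) (1,2,4,1,3) (1,2,4,1,4) (1,2,4,1,5) (1,2,5,1,3) (1,2,5,1,4) (1,2,5,1,5) (1,3,4,1,4) (1,3,4,1,5) (1,3,5,1,4) (1,3,5,1,5) (1,4,5,1,5) — 14.
Refactor=week 2: (2,3,4,2,4) (2,3,4,2,5) (2,3,5,2,4) (2,3,5,2,5) (2,4,5,2,5) — 5.
Refactor=week 3: (3,4,5,3,5) — 1.
Summing: 14 + 5 + 1 = 20.

20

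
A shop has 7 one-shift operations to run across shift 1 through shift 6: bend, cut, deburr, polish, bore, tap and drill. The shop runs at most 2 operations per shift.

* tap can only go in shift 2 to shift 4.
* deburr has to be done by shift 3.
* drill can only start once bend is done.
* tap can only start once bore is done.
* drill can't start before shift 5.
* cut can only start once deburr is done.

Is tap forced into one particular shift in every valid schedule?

No

tap can be shift 2 (e.g. tap in shift 2; bend in shift 2; polish in shift 3; cut in shift 3; bore in shift 1; deburr in shift 1; drill in shift 5) or shift 3 (e.g. bore=shift 2, polish=shift 3, cut=shift 2, tap=shift 3, deburr=shift 1, bend=shift 1, drill=shift 5).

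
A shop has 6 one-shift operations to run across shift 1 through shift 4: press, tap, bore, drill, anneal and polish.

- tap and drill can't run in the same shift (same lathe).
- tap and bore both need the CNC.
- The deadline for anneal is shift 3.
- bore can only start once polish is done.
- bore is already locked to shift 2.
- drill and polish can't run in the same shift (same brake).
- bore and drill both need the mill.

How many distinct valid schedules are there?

Splitting on press: it can be shift 1 (12), shift 2 (12), shift 3 (12), shift 4 (12). Listing each branch's schedules as (tap, bore, drill, anneal, polish) by shift number:
press=shift 1: (1,2,3,1,1) (1,2,3,2,1) (1,2,3,3,1) (1,2,4,1,1) (1,2,4,2,1) (1,2,4,3,1) (3,2,4,1,1) (3,2,4,2,1) (3,2,4,3,1) (4,2,3,1,1) (4,2,3,2,1) (4,2,3,3,1) — 12.
press=shift 2: (1,2,3,1,1) (1,2,3,2,1) (1,2,3,3,1) (1,2,4,1,1) (1,2,4,2,1) (1,2,4,3,1) (3,2,4,1,1) (3,2,4,2,1) (3,2,4,3,1) (4,2,3,1,1) (4,2,3,2,1) (4,2,3,3,1) — 12.
press=shift 3: (1,2,3,1,1) (1,2,3,2,1) (1,2,3,3,1) (1,2,4,1,1) (1,2,4,2,1) (1,2,4,3,1) (3,2,4,1,1) (3,2,4,2,1) (3,2,4,3,1) (4,2,3,1,1) (4,2,3,2,1) (4,2,3,3,1) — 12.
press=shift 4: (1,2,3,1,1) (1,2,3,2,1) (1,2,3,3,1) (1,2,4,1,1) (1,2,4,2,1) (1,2,4,3,1) (3,2,4,1,1) (3,2,4,2,1) (3,2,4,3,1) (4,2,3,1,1) (4,2,3,2,1) (4,2,3,3,1) — 12.
Summing: 12 + 12 + 12 + 12 = 48.

48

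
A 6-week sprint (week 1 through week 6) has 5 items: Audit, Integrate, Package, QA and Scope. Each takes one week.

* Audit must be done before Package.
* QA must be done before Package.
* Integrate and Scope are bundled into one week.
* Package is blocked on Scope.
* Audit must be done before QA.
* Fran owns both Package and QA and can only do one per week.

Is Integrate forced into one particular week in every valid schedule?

Integrate can be week 1 (e.g. Integrate in week 1; Audit in week 1; Package in week 3; QA in week 2; Scope in week 1) or week 2 (e.g. Package in week 3, Audit in week 1, Integrate in week 2, Scope in week 2, QA in week 2).

No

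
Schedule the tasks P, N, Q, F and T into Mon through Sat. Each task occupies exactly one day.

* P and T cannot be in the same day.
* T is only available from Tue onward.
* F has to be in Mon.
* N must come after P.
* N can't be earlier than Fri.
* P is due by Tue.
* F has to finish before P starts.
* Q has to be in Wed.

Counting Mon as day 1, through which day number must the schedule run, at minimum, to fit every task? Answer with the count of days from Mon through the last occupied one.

5

The precedence chain requires at least 3 distinct days.
N can't be placed before Fri — that is day 5 counting from Mon — so the schedule must run through at least 5 days.
5 works (last occupied day: Fri): for example T in Wed, F in Mon, N in Fri, Q in Wed, P in Tue.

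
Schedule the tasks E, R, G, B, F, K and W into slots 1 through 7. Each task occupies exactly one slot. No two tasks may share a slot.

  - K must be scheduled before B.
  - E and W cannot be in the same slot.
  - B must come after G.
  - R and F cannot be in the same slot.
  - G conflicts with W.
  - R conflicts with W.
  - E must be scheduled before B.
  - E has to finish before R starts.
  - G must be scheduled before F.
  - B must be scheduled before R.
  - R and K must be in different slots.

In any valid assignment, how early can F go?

2

Precedence pushes F to at least 2.
F at 2 is achievable: B -> 5; F -> 2; K -> 4; R -> 6; G -> 1; W -> 7; E -> 3.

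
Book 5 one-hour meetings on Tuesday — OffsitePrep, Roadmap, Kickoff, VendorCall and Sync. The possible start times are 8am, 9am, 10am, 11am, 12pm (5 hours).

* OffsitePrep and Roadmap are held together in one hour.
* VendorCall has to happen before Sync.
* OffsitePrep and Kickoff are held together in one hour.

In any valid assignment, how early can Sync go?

Precedence pushes Sync to at least 9am.
Sync at 9am is achievable: Roadmap=8am, Kickoff=8am, Sync=9am, VendorCall=8am, OffsitePrep=8am.

9am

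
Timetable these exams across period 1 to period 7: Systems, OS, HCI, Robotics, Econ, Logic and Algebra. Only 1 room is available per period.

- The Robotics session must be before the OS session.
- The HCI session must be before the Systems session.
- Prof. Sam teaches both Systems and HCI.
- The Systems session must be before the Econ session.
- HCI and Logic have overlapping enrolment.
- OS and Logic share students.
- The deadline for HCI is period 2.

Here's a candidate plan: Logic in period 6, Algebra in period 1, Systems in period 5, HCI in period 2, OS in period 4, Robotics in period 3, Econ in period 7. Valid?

Yes, all constraints hold

The Systems session must be before the Econ session — holds.
Prof. Sam teaches both Systems and HCI — holds.
OS and Logic share students — holds.
The deadline for HCI is period 2 — holds.
Only 1 room is available per period — holds.
The Robotics session must be before the OS session — holds.
The HCI session must be before the Systems session — holds.
HCI and Logic have overlapping enrolment — holds.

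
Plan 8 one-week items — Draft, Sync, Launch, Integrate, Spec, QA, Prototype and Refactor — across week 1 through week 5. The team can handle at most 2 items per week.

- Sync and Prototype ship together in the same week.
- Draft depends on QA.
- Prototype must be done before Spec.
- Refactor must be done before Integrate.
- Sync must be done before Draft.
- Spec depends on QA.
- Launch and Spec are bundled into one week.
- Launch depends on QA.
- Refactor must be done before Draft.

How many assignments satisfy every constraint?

Splitting on Draft: it can be week 3 (8), week 4 (22), week 5 (24). Listing each branch's schedules as (Sync, Launch, Integrate, Spec, QA, Prototype, Refactor) by week number:
Draft=week 3: (1,4,3,4,2,1,2) (1,4,5,4,2,1,2) (1,5,3,5,2,1,2) (1,5,4,5,2,1,2) (2,4,3,4,1,2,1) (2,4,5,4,1,2,1) (2,5,3,5,1,2,1) (2,5,4,5,1,2,1) — 8.
Draft=week 4: (1,3,4,3,2,1,2) (1,3,5,3,2,1,2) (1,5,3,5,2,1,2) (1,5,3,5,3,1,2) (1,5,4,5,2,1,2) (1,5,4,5,2,1,3) (1,5,4,5,3,1,2) (1,5,4,5,3,1,3) (2,3,4,3,1,2,1) (2,3,5,3,1,2,1) (2,5,3,5,1,2,1) (2,5,3,5,3,2,1) (2,5,4,5,1,2,1) (2,5,4,5,1,2,3) (2,5,4,5,3,2,1) (2,5,4,5,3,2,3) (3,5,2,5,1,3,1) (3,5,2,5,2,3,1) (3,5,4,5,1,3,1) (3,5,4,5,1,3,2) (3,5,4,5,2,3,1) (3,5,4,5,2,3,2) — 22.
Draft=week 5: (1,3,4,3,2,1,2) (1,3,5,3,2,1,2) (1,3,5,3,2,1,4) (1,4,3,4,2,1,2) (1,4,3,4,3,1,2) (1,4,5,4,2,1,2) (1,4,5,4,2,1,3) (1,4,5,4,3,1,2) (1,4,5,4,3,1,3) (2,3,4,3,1,2,1) (2,3,5,3,1,2,1) (2,3,5,3,1,2,4) (2,4,3,4,1,2,1) (2,4,3,4,3,2,1) (2,4,5,4,1,2,1) (2,4,5,4,1,2,3) (2,4,5,4,3,2,1) (2,4,5,4,3,2,3) (3,4,2,4,1,3,1) (3,4,2,4,2,3,1) (3,4,5,4,1,3,1) (3,4,5,4,1,3,2) (3,4,5,4,2,3,1) (3,4,5,4,2,3,2) — 24.
Summing: 8 + 22 + 24 = 54.

54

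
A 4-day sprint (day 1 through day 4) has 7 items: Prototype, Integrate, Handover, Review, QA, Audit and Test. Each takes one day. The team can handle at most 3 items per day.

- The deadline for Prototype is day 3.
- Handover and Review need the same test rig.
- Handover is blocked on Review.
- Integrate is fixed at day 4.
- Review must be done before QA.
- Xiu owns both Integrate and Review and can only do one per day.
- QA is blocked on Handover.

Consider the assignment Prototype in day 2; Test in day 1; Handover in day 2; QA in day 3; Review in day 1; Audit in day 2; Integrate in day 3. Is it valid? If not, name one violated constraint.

Invalid. Integrate is fixed at day 4.

The team can handle at most 3 items per day — holds.
Integrate is fixed at day 4 — violated.
Handover and Review need the same test rig — holds.
Xiu owns both Integrate and Review and can only do one per day — holds.
Review must be done before QA — holds.
QA is blocked on Handover — holds.
Handover is blocked on Review — holds.
The deadline for Prototype is day 3 — holds.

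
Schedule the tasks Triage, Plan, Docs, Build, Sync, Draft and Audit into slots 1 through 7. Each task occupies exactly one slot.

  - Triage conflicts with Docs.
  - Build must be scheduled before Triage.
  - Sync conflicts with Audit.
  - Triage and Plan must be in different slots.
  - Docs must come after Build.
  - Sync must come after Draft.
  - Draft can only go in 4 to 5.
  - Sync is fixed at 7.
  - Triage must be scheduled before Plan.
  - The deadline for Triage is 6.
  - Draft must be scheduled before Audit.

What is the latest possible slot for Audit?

6

Precedence pushes Audit to at least 5.
Audit at 6 is achievable: Docs in 3, Audit in 6, Build in 1, Sync in 7, Plan in 3, Draft in 4, Triage in 2.
Nothing later works — the conflict constraints rule out every slot after 6.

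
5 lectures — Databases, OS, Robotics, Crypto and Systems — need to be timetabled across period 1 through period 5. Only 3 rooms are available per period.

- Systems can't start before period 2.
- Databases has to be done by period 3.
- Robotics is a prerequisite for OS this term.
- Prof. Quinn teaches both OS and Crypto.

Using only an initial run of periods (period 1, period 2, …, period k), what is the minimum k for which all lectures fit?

2

The precedence chain requires at least 2 distinct periods.
With at most 3 per period and 5 lectures, at least 2 periods are needed.
2 works (last occupied period: period 2): for example Robotics -> period 1; Systems -> period 2; OS -> period 2; Databases -> period 1; Crypto -> period 1.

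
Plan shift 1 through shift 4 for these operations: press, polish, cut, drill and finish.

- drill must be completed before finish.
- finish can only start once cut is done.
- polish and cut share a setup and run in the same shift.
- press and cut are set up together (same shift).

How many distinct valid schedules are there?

Splitting on press: it can be shift 1 (6), shift 2 (5), shift 3 (3). Listing each branch's schedules as (polish, cut, drill, finish) by shift number:
press=shift 1: (1,1,1,2) (1,1,1,3) (1,1,1,4) (1,1,2,3) (1,1,2,4) (1,1,3,4) — 6.
press=shift 2: (2,2,1,3) (2,2,1,4) (2,2,2,3) (2,2,2,4) (2,2,3,4) — 5.
press=shift 3: (3,3,1,4) (3,3,2,4) (3,3,3,4) — 3.
Summing: 6 + 5 + 3 = 14.

14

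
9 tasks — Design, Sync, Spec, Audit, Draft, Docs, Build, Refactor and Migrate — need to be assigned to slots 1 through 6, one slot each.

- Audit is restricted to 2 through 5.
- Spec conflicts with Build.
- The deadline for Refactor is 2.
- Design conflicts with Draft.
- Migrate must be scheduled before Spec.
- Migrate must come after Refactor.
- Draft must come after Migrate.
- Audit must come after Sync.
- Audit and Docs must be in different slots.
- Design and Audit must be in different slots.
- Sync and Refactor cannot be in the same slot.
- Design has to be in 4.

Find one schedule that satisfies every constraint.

Migrate=2, Audit=3, Design=4, Spec=3, Refactor=1, Sync=2, Draft=3, Docs=1, Build=1

Checking: Migrate(2) before Spec(3); Sync(2) before Audit(3); Refactor(1) before Migrate(2); Migrate(2) before Draft(3); Audit(3) != Docs(1); Spec(3) != Build(1); Design(4) != Audit(3); Sync(2) != Refactor(1); Design(4) != Draft(3); Design=4 in [4,4]; Audit=3 in [2,5]; Refactor=1 in [1,2].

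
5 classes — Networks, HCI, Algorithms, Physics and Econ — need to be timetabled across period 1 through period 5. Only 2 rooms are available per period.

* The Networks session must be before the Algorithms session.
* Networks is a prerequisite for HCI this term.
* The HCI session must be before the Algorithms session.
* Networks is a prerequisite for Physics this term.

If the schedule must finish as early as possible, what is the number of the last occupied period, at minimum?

3

The precedence chain requires at least 3 distinct periods.
With at most 2 per period and 5 classes, at least 3 periods are needed.
3 works (last occupied period: period 3): for example Networks=period 1; Econ=period 1; Algorithms=period 3; Physics=period 2; HCI=period 2.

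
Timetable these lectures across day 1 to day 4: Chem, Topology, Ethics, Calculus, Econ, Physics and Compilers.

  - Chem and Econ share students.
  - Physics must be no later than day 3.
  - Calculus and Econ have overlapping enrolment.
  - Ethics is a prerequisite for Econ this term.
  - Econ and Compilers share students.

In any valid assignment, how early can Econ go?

day 2

Precedence pushes Econ to at least day 2.
Econ at day 2 is achievable: Calculus in day 1, Econ in day 2, Ethics in day 1, Physics in day 1, Topology in day 1, Compilers in day 1, Chem in day 1.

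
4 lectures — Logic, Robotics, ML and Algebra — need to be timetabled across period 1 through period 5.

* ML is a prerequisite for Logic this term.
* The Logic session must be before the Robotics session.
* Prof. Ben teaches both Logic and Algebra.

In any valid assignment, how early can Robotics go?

period 3

Precedence pushes Robotics to at least period 3.
Robotics at period 3 is achievable: Algebra in period 1; Robotics in period 3; ML in period 1; Logic in period 2.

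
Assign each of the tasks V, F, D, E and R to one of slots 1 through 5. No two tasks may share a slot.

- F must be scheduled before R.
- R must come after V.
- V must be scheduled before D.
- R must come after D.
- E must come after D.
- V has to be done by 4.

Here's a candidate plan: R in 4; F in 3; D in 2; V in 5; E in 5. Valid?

E must come after D — holds.
No two tasks may share a slot — violated.
R must come after V — violated.
V must be scheduled before D — violated.
V has to be done by 4 — violated.
F must be scheduled before R — holds.
R must come after D — holds.

No — it violates: V has to be done by 4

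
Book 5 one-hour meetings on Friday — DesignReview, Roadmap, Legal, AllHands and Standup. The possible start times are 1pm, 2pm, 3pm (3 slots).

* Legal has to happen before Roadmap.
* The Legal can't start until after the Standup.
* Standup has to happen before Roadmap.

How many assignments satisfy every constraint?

Splitting on DesignReview: it can be 1pm (3), 2pm (3), 3pm (3). Listing each branch's schedules as (Roadmap, Legal, AllHands, Standup):
DesignReview=1pm: (3pm,2pm,1pm,1pm) (3pm,2pm,2pm,1pm) (3pm,2pm,3pm,1pm) — 3.
DesignReview=2pm: (3pm,2pm,1pm,1pm) (3pm,2pm,2pm,1pm) (3pm,2pm,3pm,1pm) — 3.
DesignReview=3pm: (3pm,2pm,1pm,1pm) (3pm,2pm,2pm,1pm) (3pm,2pm,3pm,1pm) — 3.
Summing: 3 + 3 + 3 = 9.

9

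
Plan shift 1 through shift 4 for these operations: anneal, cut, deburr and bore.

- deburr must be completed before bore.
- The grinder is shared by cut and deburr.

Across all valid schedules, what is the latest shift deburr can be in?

Downstream work caps deburr at shift 3.
deburr at shift 3 is achievable: bore in shift 4, deburr in shift 3, cut in shift 1, anneal in shift 1.

shift 3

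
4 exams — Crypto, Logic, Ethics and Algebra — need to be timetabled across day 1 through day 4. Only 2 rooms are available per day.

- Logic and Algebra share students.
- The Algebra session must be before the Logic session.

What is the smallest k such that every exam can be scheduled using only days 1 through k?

2

The precedence chain requires at least 2 distinct days.
With at most 2 per day and 4 exams, at least 2 days are needed.
2 works (last occupied day: day 2): for example Algebra=day 1, Logic=day 2, Crypto=day 1, Ethics=day 2.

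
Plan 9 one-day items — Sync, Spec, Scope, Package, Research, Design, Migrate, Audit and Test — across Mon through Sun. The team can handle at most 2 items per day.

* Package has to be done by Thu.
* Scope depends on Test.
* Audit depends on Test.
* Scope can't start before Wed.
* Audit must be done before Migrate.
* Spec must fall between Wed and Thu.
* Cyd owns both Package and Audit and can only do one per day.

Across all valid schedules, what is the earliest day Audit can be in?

Tue

Precedence pushes Audit to at least Tue; downstream work caps Audit at Sat.
Audit at Tue is achievable: Research -> Thu; Migrate -> Thu; Sync -> Tue; Spec -> Wed; Package -> Mon; Scope -> Wed; Test -> Mon; Audit -> Tue; Design -> Fri.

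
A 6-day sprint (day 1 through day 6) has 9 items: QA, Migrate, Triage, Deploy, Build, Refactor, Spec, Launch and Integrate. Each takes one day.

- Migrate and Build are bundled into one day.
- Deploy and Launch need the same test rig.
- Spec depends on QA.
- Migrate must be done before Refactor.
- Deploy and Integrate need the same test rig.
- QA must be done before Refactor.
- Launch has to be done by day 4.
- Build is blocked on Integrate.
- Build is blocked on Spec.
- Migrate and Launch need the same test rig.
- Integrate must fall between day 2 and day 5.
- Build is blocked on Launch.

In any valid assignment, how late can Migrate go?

Migrate must be in the same day as Build, which can't be before day 3, so Migrate is at least day 3; downstream work caps Migrate at day 5.
Migrate at day 5 is achievable: Migrate in day 5; QA in day 1; Launch in day 1; Deploy in day 3; Triage in day 1; Integrate in day 2; Spec in day 2; Refactor in day 6; Build in day 5.

day 5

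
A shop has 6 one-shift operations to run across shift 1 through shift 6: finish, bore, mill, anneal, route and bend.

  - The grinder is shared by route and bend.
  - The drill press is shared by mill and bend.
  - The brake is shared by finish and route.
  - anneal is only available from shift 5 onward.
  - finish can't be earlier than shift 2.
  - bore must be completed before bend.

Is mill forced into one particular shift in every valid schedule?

mill can be shift 1 (e.g. route in shift 1; anneal in shift 5; mill in shift 1; bore in shift 1; bend in shift 2; finish in shift 2) or shift 2 (e.g. finish -> shift 2, bore -> shift 1, mill -> shift 2, route -> shift 1, anneal -> shift 5, bend -> shift 3).

No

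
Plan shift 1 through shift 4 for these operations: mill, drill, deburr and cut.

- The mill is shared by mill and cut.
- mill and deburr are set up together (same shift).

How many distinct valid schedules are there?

48

Splitting on mill: it can be shift 1 (12), shift 2 (12), shift 3 (12), shift 4 (12). Listing each branch's schedules as (drill, deburr, cut) by shift number:
mill=shift 1: (1,1,2) (1,1,3) (1,1,4) (2,1,2) (2,1,3) (2,1,4) (3,1,2) (3,1,3) (3,1,4) (4,1,2) (4,1,3) (4,1,4) — 12.
mill=shift 2: (1,2,1) (1,2,3) (1,2,4) (2,2,1) (2,2,3) (2,2,4) (3,2,1) (3,2,3) (3,2,4) (4,2,1) (4,2,3) (4,2,4) — 12.
mill=shift 3: (1,3,1) (1,3,2) (1,3,4) (2,3,1) (2,3,2) (2,3,4) (3,3,1) (3,3,2) (3,3,4) (4,3,1) (4,3,2) (4,3,4) — 12.
mill=shift 4: (1,4,1) (1,4,2) (1,4,3) (2,4,1) (2,4,2) (2,4,3) (3,4,1) (3,4,2) (3,4,3) (4,4,1) (4,4,2) (4,4,3) — 12.
Summing: 12 + 12 + 12 + 12 = 48.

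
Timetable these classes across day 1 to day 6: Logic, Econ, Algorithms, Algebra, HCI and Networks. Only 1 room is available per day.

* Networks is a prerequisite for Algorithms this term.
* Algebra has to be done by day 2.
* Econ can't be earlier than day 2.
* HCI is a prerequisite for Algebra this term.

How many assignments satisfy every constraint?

Splitting on Logic: it can be day 3 (3), day 4 (3), day 5 (3), day 6 (3). Listing each branch's schedules as (Econ, Algorithms, Algebra, HCI, Networks) by day number:
Logic=day 3: (4,6,2,1,5) (5,6,2,1,4) (6,5,2,1,4) — 3.
Logic=day 4: (3,6,2,1,5) (5,6,2,1,3) (6,5,2,1,3) — 3.
Logic=day 5: (3,6,2,1,4) (4,6,2,1,3) (6,4,2,1,3) — 3.
Logic=day 6: (3,5,2,1,4) (4,5,2,1,3) (5,4,2,1,3) — 3.
Summing: 3 + 3 + 3 + 3 = 12.

12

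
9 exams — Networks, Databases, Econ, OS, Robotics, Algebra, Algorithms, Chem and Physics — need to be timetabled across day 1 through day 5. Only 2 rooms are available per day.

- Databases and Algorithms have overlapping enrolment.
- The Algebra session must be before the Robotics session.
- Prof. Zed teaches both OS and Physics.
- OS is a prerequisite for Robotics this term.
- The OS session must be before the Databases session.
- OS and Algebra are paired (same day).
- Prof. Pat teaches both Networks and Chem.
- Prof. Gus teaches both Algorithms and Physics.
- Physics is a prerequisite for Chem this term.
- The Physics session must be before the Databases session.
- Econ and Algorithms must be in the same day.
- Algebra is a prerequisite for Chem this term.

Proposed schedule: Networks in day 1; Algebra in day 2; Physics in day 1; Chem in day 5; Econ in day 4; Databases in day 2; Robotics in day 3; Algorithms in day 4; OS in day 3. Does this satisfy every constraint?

Prof. Zed teaches both OS and Physics — holds.
OS and Algebra are paired (same day) — violated.
Physics is a prerequisite for Chem this term — holds.
Algebra is a prerequisite for Chem this term — holds.
The Physics session must be before the Databases session — holds.
Only 2 rooms are available per day — holds.
Econ and Algorithms must be in the same day — holds.
Databases and Algorithms have overlapping enrolment — holds.
The OS session must be before the Databases session — violated.
Prof. Gus teaches both Algorithms and Physics — holds.
OS is a prerequisite for Robotics this term — violated.
The Algebra session must be before the Robotics session — holds.
Prof. Pat teaches both Networks and Chem — holds.

No — it violates: The OS session must be before the Databases session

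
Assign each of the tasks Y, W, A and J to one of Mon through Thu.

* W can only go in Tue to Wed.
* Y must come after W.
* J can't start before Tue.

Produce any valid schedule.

W=Tue; A=Mon; Y=Wed; J=Tue

Checking: W(Tue) before Y(Wed); J=Tue in [Tue,Thu]; W=Tue in [Tue,Wed].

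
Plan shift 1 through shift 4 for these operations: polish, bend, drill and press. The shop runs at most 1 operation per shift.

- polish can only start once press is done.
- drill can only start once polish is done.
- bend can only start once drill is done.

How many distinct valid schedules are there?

Enumerating: polish in shift 2, press in shift 1, drill in shift 3, bend in shift 4.

1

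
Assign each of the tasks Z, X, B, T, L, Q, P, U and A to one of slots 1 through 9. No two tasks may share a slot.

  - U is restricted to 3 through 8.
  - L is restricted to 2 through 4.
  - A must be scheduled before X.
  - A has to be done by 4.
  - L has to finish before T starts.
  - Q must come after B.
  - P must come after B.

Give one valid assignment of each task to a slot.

Q in 7, X in 5, L in 2, T in 6, Z in 9, P in 8, A in 1, B in 4, U in 3

Checking: B(4) before Q(7); B(4) before P(8); L(2) before T(6); A(1) before X(5); L=2 in [2,4]; U=3 in [3,8]; A=1 in [1,4]; max 1 per slot (cap 1).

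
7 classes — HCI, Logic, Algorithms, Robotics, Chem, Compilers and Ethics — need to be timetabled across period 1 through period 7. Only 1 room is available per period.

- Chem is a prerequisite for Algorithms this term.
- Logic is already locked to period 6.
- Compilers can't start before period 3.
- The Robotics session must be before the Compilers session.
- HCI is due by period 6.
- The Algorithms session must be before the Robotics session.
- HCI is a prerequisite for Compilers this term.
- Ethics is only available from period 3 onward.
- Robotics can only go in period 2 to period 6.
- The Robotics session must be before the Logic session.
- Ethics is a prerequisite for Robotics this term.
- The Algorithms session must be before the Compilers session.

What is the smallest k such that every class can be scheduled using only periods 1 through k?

7

The precedence chain requires at least 4 distinct periods.
With at most 1 per period and 7 classes, at least 7 periods are needed.
Logic can't be placed before period 6, so the schedule must run through at least period 6.
7 works (last occupied period: period 7): for example HCI -> period 5; Logic -> period 6; Robotics -> period 4; Algorithms -> period 2; Chem -> period 1; Ethics -> period 3; Compilers -> period 7.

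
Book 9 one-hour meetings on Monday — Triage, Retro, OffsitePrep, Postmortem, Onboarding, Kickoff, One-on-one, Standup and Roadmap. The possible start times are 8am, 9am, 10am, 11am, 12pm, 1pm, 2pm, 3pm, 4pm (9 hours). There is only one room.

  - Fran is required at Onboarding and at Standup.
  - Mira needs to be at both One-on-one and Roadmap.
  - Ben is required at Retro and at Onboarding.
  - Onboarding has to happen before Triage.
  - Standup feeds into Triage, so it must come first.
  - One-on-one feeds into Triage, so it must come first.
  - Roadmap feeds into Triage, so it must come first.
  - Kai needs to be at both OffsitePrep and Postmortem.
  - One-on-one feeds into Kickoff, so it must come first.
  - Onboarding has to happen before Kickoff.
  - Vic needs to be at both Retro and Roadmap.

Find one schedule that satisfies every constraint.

Standup in 10am, Onboarding in 8am, Triage in 12pm, Roadmap in 11am, Postmortem in 4pm, OffsitePrep in 3pm, Kickoff in 1pm, Retro in 2pm, One-on-one in 9am

Checking: Roadmap(11am) before Triage(12pm); One-on-one(9am) before Triage(12pm); Onboarding(8am) before Kickoff(1pm); Onboarding(8am) before Triage(12pm); One-on-one(9am) before Kickoff(1pm); Standup(10am) before Triage(12pm); OffsitePrep(3pm) != Postmortem(4pm); One-on-one(9am) != Roadmap(11am); Retro(2pm) != Roadmap(11am); Retro(2pm) != Onboarding(8am); Onboarding(8am) != Standup(10am); max 1 per hour (cap 1).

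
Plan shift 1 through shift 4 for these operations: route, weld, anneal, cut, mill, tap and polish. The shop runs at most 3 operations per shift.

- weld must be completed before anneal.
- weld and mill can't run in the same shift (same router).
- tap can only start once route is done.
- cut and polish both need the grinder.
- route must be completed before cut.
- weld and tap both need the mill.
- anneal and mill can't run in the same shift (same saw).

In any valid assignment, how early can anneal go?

shift 2

Precedence pushes anneal to at least shift 2.
anneal at shift 2 is achievable: tap -> shift 2; weld -> shift 1; anneal -> shift 2; polish -> shift 1; route -> shift 1; cut -> shift 2; mill -> shift 3.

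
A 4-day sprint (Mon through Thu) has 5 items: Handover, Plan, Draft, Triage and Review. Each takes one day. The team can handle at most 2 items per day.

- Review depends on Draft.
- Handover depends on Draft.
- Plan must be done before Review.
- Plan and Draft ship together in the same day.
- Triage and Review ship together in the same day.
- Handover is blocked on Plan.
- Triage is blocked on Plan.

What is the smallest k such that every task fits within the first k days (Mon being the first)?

3 days

The precedence chain requires at least 2 distinct days.
With at most 2 per day and 5 tasks, at least 3 days are needed.
3 works (last occupied day: Wed): for example Triage=Wed; Plan=Mon; Review=Wed; Handover=Tue; Draft=Mon.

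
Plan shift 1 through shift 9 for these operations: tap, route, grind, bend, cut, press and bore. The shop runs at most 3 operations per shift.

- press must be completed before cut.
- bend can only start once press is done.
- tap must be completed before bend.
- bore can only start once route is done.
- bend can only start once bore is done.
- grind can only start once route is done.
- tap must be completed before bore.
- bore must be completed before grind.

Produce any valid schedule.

press -> shift 1, grind -> shift 3, bend -> shift 3, tap -> shift 1, bore -> shift 2, cut -> shift 2, route -> shift 1

Checking: bore(shift 2) before grind(shift 3); bore(shift 2) before bend(shift 3); tap(shift 1) before bore(shift 2); press(shift 1) before cut(shift 2); route(shift 1) before bore(shift 2); press(shift 1) before bend(shift 3); tap(shift 1) before bend(shift 3); route(shift 1) before grind(shift 3); max 3 per shift (cap 3).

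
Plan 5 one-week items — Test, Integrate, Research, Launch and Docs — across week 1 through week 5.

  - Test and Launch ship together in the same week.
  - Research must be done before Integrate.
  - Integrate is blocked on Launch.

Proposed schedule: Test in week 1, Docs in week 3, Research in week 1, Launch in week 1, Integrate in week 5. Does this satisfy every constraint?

Research must be done before Integrate — holds.
Test and Launch ship together in the same week — holds.
Integrate is blocked on Launch — holds.

Yes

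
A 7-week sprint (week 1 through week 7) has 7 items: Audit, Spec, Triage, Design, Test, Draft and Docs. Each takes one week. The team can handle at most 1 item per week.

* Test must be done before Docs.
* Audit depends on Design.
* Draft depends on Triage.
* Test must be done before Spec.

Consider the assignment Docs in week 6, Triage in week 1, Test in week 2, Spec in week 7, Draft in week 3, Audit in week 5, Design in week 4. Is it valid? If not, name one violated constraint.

Yes, all constraints hold

Test must be done before Docs — holds.
The team can handle at most 1 item per week — holds.
Draft depends on Triage — holds.
Test must be done before Spec — holds.
Audit depends on Design — holds.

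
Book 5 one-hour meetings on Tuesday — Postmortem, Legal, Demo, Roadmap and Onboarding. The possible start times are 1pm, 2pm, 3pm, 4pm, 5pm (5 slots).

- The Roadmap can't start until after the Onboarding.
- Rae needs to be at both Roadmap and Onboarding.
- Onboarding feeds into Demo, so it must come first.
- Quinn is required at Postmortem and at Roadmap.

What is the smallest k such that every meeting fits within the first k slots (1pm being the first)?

2

The precedence chain requires at least 2 distinct slots.
2 works (last occupied slot: 2pm): for example Onboarding -> 1pm, Postmortem -> 1pm, Legal -> 1pm, Roadmap -> 2pm, Demo -> 2pm.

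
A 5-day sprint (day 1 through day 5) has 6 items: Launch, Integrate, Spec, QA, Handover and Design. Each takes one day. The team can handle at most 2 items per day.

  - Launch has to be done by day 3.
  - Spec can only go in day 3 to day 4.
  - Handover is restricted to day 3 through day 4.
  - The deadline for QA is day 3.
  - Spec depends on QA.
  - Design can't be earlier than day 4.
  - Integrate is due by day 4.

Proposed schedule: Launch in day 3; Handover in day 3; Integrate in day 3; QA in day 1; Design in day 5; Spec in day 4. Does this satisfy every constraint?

No. The team can handle at most 2 items per day is not satisfied.

Design can't be earlier than day 4 — holds.
Spec can only go in day 3 to day 4 — holds.
Spec depends on QA — holds.
The deadline for QA is day 3 — holds.
Integrate is due by day 4 — holds.
The team can handle at most 2 items per day — violated.
Launch has to be done by day 3 — holds.
Handover is restricted to day 3 through day 4 — holds.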